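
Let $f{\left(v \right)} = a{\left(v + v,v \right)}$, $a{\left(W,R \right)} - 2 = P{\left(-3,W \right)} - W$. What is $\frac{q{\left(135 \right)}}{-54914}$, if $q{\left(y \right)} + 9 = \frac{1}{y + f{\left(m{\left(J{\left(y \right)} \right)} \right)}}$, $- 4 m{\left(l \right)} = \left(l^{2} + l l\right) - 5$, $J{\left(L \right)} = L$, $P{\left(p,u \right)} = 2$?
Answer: $\frac{330505}{2016606822} \approx 0.00016389$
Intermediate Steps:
$m{\left(l \right)} = \frac{5}{4} - \frac{l^{2}}{2}$ ($m{\left(l \right)} = - \frac{\left(l^{2} + l l\right) - 5}{4} = - \frac{\left(l^{2} + l^{2}\right) - 5}{4} = - \frac{2 l^{2} - 5}{4} = - \frac{-5 + 2 l^{2}}{4} = \frac{5}{4} - \frac{l^{2}}{2}$)
$a{\left(W,R \right)} = 4 - W$ ($a{\left(W,R \right)} = 2 - \left(-2 + W\right) = 4 - W$)
$f{\left(v \right)} = 4 - 2 v$ ($f{\left(v \right)} = 4 - \left(v + v\right) = 4 - 2 v$)
$q{\left(y \right)} = -9 + \frac{1}{\frac{3}{2} + y + y^{2}}$ ($q{\left(y \right)} = -9 + \frac{1}{y - \left(-4 + 2 \left(\frac{5}{4} - \frac{y^{2}}{2}\right)\right)} = -9 + \frac{1}{y + \left(4 + \left(- \frac{5}{2} + y^{2}\right)\right)} = -9 + \frac{1}{y + \left(\frac{3}{2} + y^{2}\right)} = -9 + \frac{1}{\frac{3}{2} + y + y^{2}}$)
$\frac{q{\left(135 \right)}}{-54914} = \frac{\frac{1}{3 + 2 \cdot 135 + 2 \cdot 135^{2}} \left(-25 - 2430 - 18 \cdot 135^{2}\right)}{-54914} = \frac{-25 - 2430 - 328050}{3 + 270 + 2 \cdot 18225} \left(- \frac{1}{54914}\right) = \frac{-25 - 2430 - 328050}{3 + 270 + 36450} \left(- \frac{1}{54914}\right) = \frac{1}{36723} \left(-330505\right) \left(- \frac{1}{54914}\right) = \left(- \frac{330505}{36723}\right) \left(- \frac{1}{54914}\right) = \frac{330505}{2016606822}$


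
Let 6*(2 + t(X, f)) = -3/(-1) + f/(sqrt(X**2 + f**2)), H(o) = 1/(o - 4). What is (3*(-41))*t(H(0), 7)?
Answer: 369/2 - 574*sqrt(785)/785 ≈ 164.01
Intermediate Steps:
H(o) = 1/(-4 + o)
t(X, f) = -3/2 + f/(6*sqrt(X**2 + f**2)) (t(X, f) = -2 + (-3/(-1) + f/(sqrt(X**2 + f**2)))/6 = -2 + (-3*(-1) + f/sqrt(X**2 + f**2))/6 = -2 + (3 + f/sqrt(X**2 + f**2))/6 = -2 + (1/2 + f/(6*sqrt(X**2 + f**2))) = -3/2 + f/(6*sqrt(X**2 + f**2)))
(3*(-41))*t(H(0), 7) = (3*(-41))*(-3/2 + (1/6)*7/sqrt((1/(-4 + 0))**2 + 7**2)) = -123*(-3/2 + (1/6)*7/sqrt((1/(-4))**2 + 49)) = -123*(-3/2 + (1/6)*7/sqrt((-1/4)**2 + 49)) = -123*(-3/2 + (1/6)*7/sqrt(1/16 + 49)) = -123*(-3/2 + (1/6)*7/sqrt(785/16)) = -123*(-3/2 + (1/6)*7*(4*sqrt(785)/785)) = -123*(-3/2 + 14*sqrt(785)/2355) = 369/2 - 574*sqrt(785)/785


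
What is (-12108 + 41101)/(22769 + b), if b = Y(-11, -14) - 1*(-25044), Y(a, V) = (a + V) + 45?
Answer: 28993/47833 ≈ 0.60613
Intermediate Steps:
Y(a, V) = 45 + V + a (Y(a, V) = (V + a) + 45 = 45 + V + a)
b = 25064 (b = (45 - 14 - 11) - 1*(-25044) = 20 + 25044 = 25064)
(-12108 + 41101)/(22769 + b) = (-12108 + 41101)/(22769 + 25064) = 28993/47833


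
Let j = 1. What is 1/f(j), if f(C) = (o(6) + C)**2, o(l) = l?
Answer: 1/49 ≈ 0.020408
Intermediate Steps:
f(C) = (6 + C)**2
1/f(j) = 1/((6 + 1)**2) = 1/(7**2) = 1/49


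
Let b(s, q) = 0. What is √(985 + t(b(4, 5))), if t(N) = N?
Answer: √985 ≈ 31.385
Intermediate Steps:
√(985 + t(b(4, 5))) = √(985 + 0) = √985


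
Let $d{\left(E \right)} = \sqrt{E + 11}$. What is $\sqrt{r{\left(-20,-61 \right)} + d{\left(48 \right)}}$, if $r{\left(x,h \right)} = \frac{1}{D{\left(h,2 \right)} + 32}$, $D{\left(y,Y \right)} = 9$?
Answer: $\frac{\sqrt{41 + 1681 \sqrt{59}}}{41} \approx 2.7759$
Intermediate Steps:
$d{\left(E \right)} = \sqrt{11 + E}$
$r{\left(x,h \right)} = \frac{1}{41}$ ($r{\left(x,h \right)} = \frac{1}{9 + 32} = \frac{1}{41}$)
$\sqrt{r{\left(-20,-61 \right)} + d{\left(48 \right)}} = \sqrt{\frac{1}{41} + \sqrt{11 + 48}} = \sqrt{\frac{1}{41} + \sqrt{59}}$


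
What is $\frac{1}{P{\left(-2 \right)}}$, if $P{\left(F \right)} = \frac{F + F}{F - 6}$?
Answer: $2$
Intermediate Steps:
$P{\left(F \right)} = \frac{2 F}{-6 + F}$
$\frac{1}{P{\left(-2 \right)}} = \frac{1}{2 \left(-2\right) \frac{1}{-6 - 2}} = \frac{1}{2 \left(-2\right) \frac{1}{-8}} = \frac{1}{2 \left(-2\right) \left(- \frac{1}{8}\right)} = \frac{1}{\frac{1}{2}} = 2$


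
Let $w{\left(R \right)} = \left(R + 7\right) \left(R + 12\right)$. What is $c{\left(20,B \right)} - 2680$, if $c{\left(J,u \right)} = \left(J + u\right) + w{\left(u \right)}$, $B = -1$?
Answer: $-2595$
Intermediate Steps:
$w{\left(R \right)} = \left(7 + R\right) \left(12 + R\right)$
$c{\left(J,u \right)} = 84 + J + u^{2} + 20 u$ ($c{\left(J,u \right)} = \left(J + u\right) + \left(84 + u^{2} + 19 u\right) = 84 + J + u^{2} + 20 u$)
$c{\left(20,B \right)} - 2680 = \left(84 + 20 + \left(-1\right)^{2} + 20 \left(-1\right)\right) - 2680 = \left(84 + 20 + 1 - 20\right) - 2680 = 85 - 2680 = -2595$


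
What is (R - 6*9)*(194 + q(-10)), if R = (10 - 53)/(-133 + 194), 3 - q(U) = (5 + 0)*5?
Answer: -573964/61 ≈ -9409.3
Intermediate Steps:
q(U) = -22 (q(U) = 3 - (5 + 0)*5 = 3 - 5*5 = 3 - 1*25 = 3 - 25 = -22)
R = -43/61 ≈ -0.70492
(R - 6*9)*(194 + q(-10)) = (-43/61 - 6*9)*(194 - 22) = (-43/61 - 54)*172 = -3337/61*172 = -573964/61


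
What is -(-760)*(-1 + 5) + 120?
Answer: 3160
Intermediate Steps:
-(-760)*(-1 + 5) + 120 = -(-760)*4 + 120 = -152*(-20) + 120 = 3040 + 120 = 3160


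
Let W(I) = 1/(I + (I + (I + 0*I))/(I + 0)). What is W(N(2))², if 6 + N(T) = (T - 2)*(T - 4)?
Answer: 1/16 ≈ 0.062500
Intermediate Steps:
N(T) = -6 + (-4 + T)*(-2 + T) (N(T) = -6 + (T - 2)*(T - 4) = -6 + (-2 + T)*(-4 + T) = -6 + (-4 + T)*(-2 + T))
W(I) = 1/(2 + I) (W(I) = 1/(I + (I + (I + 0))/I) = 1/(I + (I + I)/I) = 1/(I + (2*I)/I) = 1/(I + 2) = 1/(2 + I))
W(N(2))² = (1/(2 + (2 + 2² - 6*2)))² = (1/(2 + (2 + 4 - 12)))² = (1/(2 - 6))² = (1/(-4))² = (-¼)² = 1/16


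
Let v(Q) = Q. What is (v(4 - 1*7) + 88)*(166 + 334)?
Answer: 42500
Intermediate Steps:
(v(4 - 1*7) + 88)*(166 + 334) = ((4 - 1*7) + 88)*(166 + 334) = ((4 - 7) + 88)*500 = (-3 + 88)*500 = 85*500 = 42500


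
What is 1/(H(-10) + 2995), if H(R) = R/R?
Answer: 1/2996 ≈ 0.00033378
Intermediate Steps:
H(R) = 1
1/(H(-10) + 2995) = 1/(1 + 2995) = 1/2996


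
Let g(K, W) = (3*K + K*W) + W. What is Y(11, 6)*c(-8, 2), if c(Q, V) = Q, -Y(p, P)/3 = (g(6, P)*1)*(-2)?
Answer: -2880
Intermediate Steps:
g(K, W) = W + 3*K + K*W
Y(p, P) = 108 + 42*P (Y(p, P) = -3*(P + 3*6 + 6*P)*1*(-2) = -3*(P + 18 + 6*P)*1*(-2) = -3*(18 + 7*P)*1*(-2) = -3*(18 + 7*P)*(-2) = -3*(-36 - 14*P) = 108 + 42*P)
Y(11, 6)*c(-8, 2) = (108 + 42*6)*(-8) = (108 + 252)*(-8) = 360*(-8) = -2880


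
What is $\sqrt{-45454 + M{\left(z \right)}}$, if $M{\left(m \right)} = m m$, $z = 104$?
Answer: $i \sqrt{34638} \approx 186.11 i$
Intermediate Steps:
$M{\left(m \right)} = m^{2}$
$\sqrt{-45454 + M{\left(z \right)}} = \sqrt{-45454 + 104^{2}} = \sqrt{-45454 + 10816} = \sqrt{-34638} = i \sqrt{34638}$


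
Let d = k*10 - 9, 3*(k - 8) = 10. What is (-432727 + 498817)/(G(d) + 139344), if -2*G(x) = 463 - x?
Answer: 99135/208747 ≈ 0.47491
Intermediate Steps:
k = 34/3 (k = 8 + (⅓)*10 = 8 + 10/3 = 34/3 ≈ 11.333)
d = 313/3 (d = (34/3)*10 - 9 = 340/3 - 9 = 313/3 ≈ 104.33)
G(x) = -463/2 + x/2 (G(x) = -(463 - x)/2 = -463/2 + x/2)
(-432727 + 498817)/(G(d) + 139344) = (-432727 + 498817)/((-463/2 + (½)*(313/3)) + 139344) = 66090/((-463/2 + 313/6) + 139344) = 66090/(-538/3 + 139344) = 66090/(417494/3) = 66090*(3/417494) = 99135/208747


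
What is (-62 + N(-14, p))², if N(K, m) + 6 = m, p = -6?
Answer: 5476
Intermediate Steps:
N(K, m) = -6 + m
(-62 + N(-14, p))² = (-62 + (-6 - 6))² = (-62 - 12)² = (-74)² = 5476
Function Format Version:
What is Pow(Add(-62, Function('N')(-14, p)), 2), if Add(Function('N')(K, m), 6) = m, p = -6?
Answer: 5476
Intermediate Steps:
Function('N')(K, m) = Add(-6, m)
Pow(Add(-62, Function('N')(-14, p)), 2) = Pow(Add(-62, Add(-6, -6)), 2) = Pow(Add(-62, -12), 2) = Pow(-74, 2) = 5476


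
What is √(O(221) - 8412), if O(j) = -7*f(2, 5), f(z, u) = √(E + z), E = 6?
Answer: √(-8412 - 14*√2) ≈ 91.825*I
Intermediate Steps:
f(z, u) = √(6 + z)
O(j) = -14*√2 (O(j) = -7*√(6 + 2) = -14*√2)
√(O(221) - 8412) = √(-14*√2 - 8412) = √(-8412 - 14*√2)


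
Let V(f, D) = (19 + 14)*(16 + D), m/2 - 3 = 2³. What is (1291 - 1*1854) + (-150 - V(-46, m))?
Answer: -1967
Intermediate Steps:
m = 22 (m = 6 + 2*2³ = 6 + 2*8 = 6 + 16 = 22)
V(f, D) = 528 + 33*D (V(f, D) = 33*(16 + D) = 528 + 33*D)
(1291 - 1*1854) + (-150 - V(-46, m)) = (1291 - 1*1854) + (-150 - (528 + 33*22)) = (1291 - 1854) + (-150 - (528 + 726)) = -563 + (-150 - 1*1254) = -563 + (-150 - 1254) = -563 - 1404 = -1967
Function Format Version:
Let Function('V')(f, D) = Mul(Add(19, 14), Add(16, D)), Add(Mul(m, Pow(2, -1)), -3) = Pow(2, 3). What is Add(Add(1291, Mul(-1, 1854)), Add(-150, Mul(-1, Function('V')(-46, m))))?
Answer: -1967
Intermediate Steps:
m = 22 (m = Add(6, Mul(2, Pow(2, 3))) = Add(6, Mul(2, 8)) = Add(6, 16) = 22)
Function('V')(f, D) = Add(528, Mul(33, D)) (Function('V')(f, D) = Mul(33, Add(16, D)) = Add(528, Mul(33, D)))
Add(Add(1291, Mul(-1, 1854)), Add(-150, Mul(-1, Function('V')(-46, m)))) = Add(Add(1291, Mul(-1, 1854)), Add(-150, Mul(-1, Add(528, Mul(33, 22))))) = Add(Add(1291, -1854), Add(-150, Mul(-1, Add(528, 726)))) = Add(-563, Add(-150, Mul(-1, 1254))) = Add(-563, Add(-150, -1254)) = Add(-563, -1404) = -1967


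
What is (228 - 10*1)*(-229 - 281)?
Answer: -111180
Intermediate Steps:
(228 - 10*1)*(-229 - 281) = (228 - 10)*(-510) = 218*(-510) = -111180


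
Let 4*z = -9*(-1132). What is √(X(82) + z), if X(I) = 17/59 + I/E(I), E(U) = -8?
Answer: √35325719/118 ≈ 50.369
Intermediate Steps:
z = 2547 (z = (-9*(-1132))/4 = (¼)*10188 = 2547)
X(I) = 17/59 - I/8 (X(I) = 17/59 + I/(-8) = 17*(1/59) + I*(-⅛) = 17/59 - I/8)
√(X(82) + z) = √((17/59 - ⅛*82) + 2547) = √((17/59 - 41/4) + 2547) = √(-2351/236 + 2547) = √(598741/236) = √35325719/118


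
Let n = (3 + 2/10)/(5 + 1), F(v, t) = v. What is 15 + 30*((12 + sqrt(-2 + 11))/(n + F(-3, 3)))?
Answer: -6195/37 ≈ -167.43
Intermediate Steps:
n = 8/15 (n = (3 + 2*(1/10))/6 = (3 + 1/5)*(1/6) = (16/5)*(1/6) = 8/15 ≈ 0.53333)
15 + 30*((12 + sqrt(-2 + 11))/(n + F(-3, 3))) = 15 + 30*((12 + sqrt(-2 + 11))/(8/15 - 3)) = 15 + 30*((12 + sqrt(9))/(-37/15)) = 15 + 30*((12 + 3)*(-15/37)) = 15 + 30*(15*(-15/37)) = 15 + 30*(-225/37) = 15 - 6750/37 = -6195/37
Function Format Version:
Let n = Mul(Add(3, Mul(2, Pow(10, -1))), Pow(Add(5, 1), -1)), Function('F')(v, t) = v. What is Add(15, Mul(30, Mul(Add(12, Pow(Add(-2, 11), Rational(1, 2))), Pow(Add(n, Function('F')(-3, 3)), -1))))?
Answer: Rational(-6195, 37) ≈ -167.43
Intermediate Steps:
n = Rational(8, 15) (n = Mul(Add(3, Mul(2, Rational(1, 10))), Pow(6, -1)) = Mul(Add(3, Rational(1, 5)), Rational(1, 6)) = Mul(Rational(16, 5), Rational(1, 6)) = Rational(8, 15) ≈ 0.53333)
Add(15, Mul(30, Mul(Add(12, Pow(Add(-2, 11), Rational(1, 2))), Pow(Add(n, Function('F')(-3, 3)), -1)))) = Add(15, Mul(30, Mul(Add(12, Pow(Add(-2, 11), Rational(1, 2))), Pow(Add(Rational(8, 15), -3), -1)))) = Add(15, Mul(30, Mul(Add(12, Pow(9, Rational(1, 2))), Pow(Rational(-37, 15), -1)))) = Add(15, Mul(30, Mul(Add(12, 3), Rational(-15, 37)))) = Add(15, Mul(30, Mul(15, Rational(-15, 37)))) = Add(15, Mul(30, Rational(-225, 37))) = Add(15, Rational(-6750, 37)) = Rational(-6195, 37)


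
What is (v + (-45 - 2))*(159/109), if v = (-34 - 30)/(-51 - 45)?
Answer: -7367/109 ≈ -67.587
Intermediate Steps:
v = ⅔ (v = -64/(-96) = -64*(-1/96) = ⅔ ≈ 0.66667)
(v + (-45 - 2))*(159/109) = (⅔ + (-45 - 2))*(159/109) = (⅔ - 47)*(159*(1/109)) = -139/3*159/109 = -7367/109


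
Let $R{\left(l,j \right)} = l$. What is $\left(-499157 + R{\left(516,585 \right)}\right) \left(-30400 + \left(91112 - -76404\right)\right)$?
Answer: $-68371659356$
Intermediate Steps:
$\left(-499157 + R{\left(516,585 \right)}\right) \left(-30400 + \left(91112 - -76404\right)\right) = \left(-499157 + 516\right) \left(-30400 + \left(91112 - -76404\right)\right) = - 498641 \left(-30400 + \left(91112 + 76404\right)\right) = - 498641 \left(-30400 + 167516\right) = \left(-498641\right) 137116 = -68371659356$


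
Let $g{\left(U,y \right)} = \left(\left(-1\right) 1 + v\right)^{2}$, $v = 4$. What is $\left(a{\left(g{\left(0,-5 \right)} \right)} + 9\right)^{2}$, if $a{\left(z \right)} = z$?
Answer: $324$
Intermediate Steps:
$g{\left(U,y \right)} = 9$ ($g{\left(U,y \right)} = \left(\left(-1\right) 1 + 4\right)^{2} = \left(-1 + 4\right)^{2} = 3^{2} = 9$)
$\left(a{\left(g{\left(0,-5 \right)} \right)} + 9\right)^{2} = \left(9 + 9\right)^{2} = 18^{2} = 324$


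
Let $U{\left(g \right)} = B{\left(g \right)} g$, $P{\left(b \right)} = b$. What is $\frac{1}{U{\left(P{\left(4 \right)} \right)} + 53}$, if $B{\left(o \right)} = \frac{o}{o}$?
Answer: $\frac{1}{57} \approx 0.017544$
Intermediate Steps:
$B{\left(o \right)} = 1$
$U{\left(g \right)} = g$ ($U{\left(g \right)} = 1 g = g$)
$\frac{1}{U{\left(P{\left(4 \right)} \right)} + 53} = \frac{1}{4 + 53} = \frac{1}{57}$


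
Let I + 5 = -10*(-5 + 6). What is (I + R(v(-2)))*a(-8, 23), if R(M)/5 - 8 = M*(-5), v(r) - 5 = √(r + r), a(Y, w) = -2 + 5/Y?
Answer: 525/2 + 525*I/4 ≈ 262.5 + 131.25*I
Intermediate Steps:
v(r) = 5 + √2*√r (v(r) = 5 + √(r + r) = 5 + √(2*r) = 5 + √2*√r)
R(M) = 40 - 25*M (R(M) = 40 + 5*(M*(-5)) = 40 + 5*(-5*M) = 40 - 25*M)
I = -15 (I = -5 - 10*(-5 + 6) = -5 - 10*1 = -5 - 10 = -15)
(I + R(v(-2)))*a(-8, 23) = (-15 + (40 - 25*(5 + √2*√(-2))))*(-2 + 5/(-8)) = (-15 + (40 - 25*(5 + √2*(I*√2))))*(-2 + 5*(-⅛)) = (-15 + (40 - 25*(5 + 2*I)))*(-2 - 5/8) = (-15 + (40 + (-125 - 50*I)))*(-21/8) = (-15 + (-85 - 50*I))*(-21/8) = (-100 - 50*I)*(-21/8) = 525/2 + 525*I/4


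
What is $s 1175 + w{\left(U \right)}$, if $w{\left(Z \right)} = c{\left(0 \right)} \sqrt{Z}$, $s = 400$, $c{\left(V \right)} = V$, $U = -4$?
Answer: $470000$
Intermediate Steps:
$w{\left(Z \right)} = 0$ ($w{\left(Z \right)} = 0 \sqrt{Z} = 0$)
$s 1175 + w{\left(U \right)} = 400 \cdot 1175 + 0 = 470000 + 0 = 470000$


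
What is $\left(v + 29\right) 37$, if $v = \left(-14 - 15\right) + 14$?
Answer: $518$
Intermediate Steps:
$v = -15$ ($v = -29 + 14 = -15$)
$\left(v + 29\right) 37 = \left(-15 + 29\right) 37 = 14 \cdot 37 = 518$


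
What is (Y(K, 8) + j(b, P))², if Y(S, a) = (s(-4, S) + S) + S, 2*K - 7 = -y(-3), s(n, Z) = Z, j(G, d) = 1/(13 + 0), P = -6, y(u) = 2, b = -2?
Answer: 38809/676 ≈ 57.410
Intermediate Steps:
j(G, d) = 1/13
K = 5/2 (K = 7/2 + (-1*2)/2 = 7/2 + (½)*(-2) = 7/2 - 1 = 5/2 ≈ 2.5000)
Y(S, a) = 3*S (Y(S, a) = (S + S) + S = 2*S + S = 3*S)
(Y(K, 8) + j(b, P))² = (3*(5/2) + 1/13)² = (15/2 + 1/13)² = (197/26)² = 38809/676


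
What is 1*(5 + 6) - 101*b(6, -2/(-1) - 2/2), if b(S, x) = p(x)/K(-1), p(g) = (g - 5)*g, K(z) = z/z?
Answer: 415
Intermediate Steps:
K(z) = 1
p(g) = g*(-5 + g) (p(g) = (-5 + g)*g = g*(-5 + g))
b(S, x) = x*(-5 + x) (b(S, x) = (x*(-5 + x))/1 = (x*(-5 + x))*1 = x*(-5 + x))
1*(5 + 6) - 101*b(6, -2/(-1) - 2/2) = 1*(5 + 6) - 101*(-2/(-1) - 2/2)*(-5 + (-2/(-1) - 2/2)) = 1*11 - 101*(-2*(-1) - 2*½)*(-5 + (-2*(-1) - 2*½)) = 11 - 101*(2 - 1)*(-5 + (2 - 1)) = 11 - 101*(-5 + 1) = 11 - 101*(-4) = 11 + 404 = 415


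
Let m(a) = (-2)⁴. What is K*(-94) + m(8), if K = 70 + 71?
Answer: -13238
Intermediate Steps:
m(a) = 16
K = 141
K*(-94) + m(8) = 141*(-94) + 16 = -13254 + 16 = -13238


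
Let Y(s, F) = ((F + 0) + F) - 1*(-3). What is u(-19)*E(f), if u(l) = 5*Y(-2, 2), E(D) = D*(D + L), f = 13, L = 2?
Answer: 6825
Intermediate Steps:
Y(s, F) = 3 + 2*F (Y(s, F) = (F + F) + 3 = 2*F + 3 = 3 + 2*F)
E(D) = D*(2 + D) (E(D) = D*(D + 2) = D*(2 + D))
u(l) = 35 (u(l) = 5*(3 + 2*2) = 5*(3 + 4) = 5*7 = 35)
u(-19)*E(f) = 35*(13*(2 + 13)) = 35*(13*15) = 35*195 = 6825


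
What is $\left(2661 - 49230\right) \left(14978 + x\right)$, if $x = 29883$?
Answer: $-2089131909$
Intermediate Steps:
$\left(2661 - 49230\right) \left(14978 + x\right) = \left(2661 - 49230\right) \left(14978 + 29883\right) = \left(-46569\right) 44861 = -2089131909$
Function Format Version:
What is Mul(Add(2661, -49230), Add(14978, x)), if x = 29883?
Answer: -2089131909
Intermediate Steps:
Mul(Add(2661, -49230), Add(14978, x)) = Mul(Add(2661, -49230), Add(14978, 29883)) = Mul(-46569, 44861) = -2089131909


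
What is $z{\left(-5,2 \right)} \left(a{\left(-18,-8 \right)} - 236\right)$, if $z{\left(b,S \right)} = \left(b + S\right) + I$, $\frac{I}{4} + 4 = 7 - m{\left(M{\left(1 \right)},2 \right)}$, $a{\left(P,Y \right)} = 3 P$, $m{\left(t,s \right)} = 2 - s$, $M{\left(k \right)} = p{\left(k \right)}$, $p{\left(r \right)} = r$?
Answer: $-2610$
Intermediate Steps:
$M{\left(k \right)} = k$
$I = 12$ ($I = -16 + 4 \left(7 - \left(2 - 2\right)\right) = -16 + 4 \left(7 - 0\right) = -16 + 4 \left(7 + 0\right) = -16 + 4 \cdot 7 = -16 + 28 = 12$)
$z{\left(b,S \right)} = 12 + S + b$ ($z{\left(b,S \right)} = \left(b + S\right) + 12 = \left(S + b\right) + 12 = 12 + S + b$)
$z{\left(-5,2 \right)} \left(a{\left(-18,-8 \right)} - 236\right) = \left(12 + 2 - 5\right) \left(3 \left(-18\right) - 236\right) = 9 \left(-54 - 236\right) = 9 \left(-290\right) = -2610$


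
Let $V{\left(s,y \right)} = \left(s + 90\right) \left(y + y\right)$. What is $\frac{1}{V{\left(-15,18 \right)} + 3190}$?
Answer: $\frac{1}{5890} \approx 0.00016978$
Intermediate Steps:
$V{\left(s,y \right)} = 2 y \left(90 + s\right)$ ($V{\left(s,y \right)} = \left(90 + s\right) 2 y = 2 y \left(90 + s\right)$)
$\frac{1}{V{\left(-15,18 \right)} + 3190} = \frac{1}{2 \cdot 18 \left(90 - 15\right) + 3190} = \frac{1}{2 \cdot 18 \cdot 75 + 3190} = \frac{1}{2700 + 3190} = \frac{1}{5890}$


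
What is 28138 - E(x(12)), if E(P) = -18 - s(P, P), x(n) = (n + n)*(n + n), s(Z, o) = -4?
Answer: 28152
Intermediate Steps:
x(n) = 4*n² (x(n) = (2*n)*(2*n) = 4*n²)
E(P) = -14 (E(P) = -18 - 1*(-4) = -18 + 4 = -14)
28138 - E(x(12)) = 28138 - 1*(-14) = 28138 + 14 = 28152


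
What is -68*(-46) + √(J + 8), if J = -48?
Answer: 3128 + 2*I*√10 ≈ 3128.0 + 6.3246*I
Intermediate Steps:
-68*(-46) + √(J + 8) = -68*(-46) + √(-48 + 8) = 3128 + √(-40) = 3128 + 2*I*√10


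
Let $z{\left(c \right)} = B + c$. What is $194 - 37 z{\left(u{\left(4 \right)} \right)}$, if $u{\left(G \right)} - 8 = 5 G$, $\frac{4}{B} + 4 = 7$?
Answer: $- \frac{2674}{3} \approx -891.33$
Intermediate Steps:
$B = \frac{4}{3}$ ($B = \frac{4}{-4 + 7} = \frac{4}{3} \approx 1.3333$)
$u{\left(G \right)} = 8 + 5 G$
$z{\left(c \right)} = \frac{4}{3} + c$
$194 - 37 z{\left(u{\left(4 \right)} \right)} = 194 - 37 \left(\frac{4}{3} + \left(8 + 5 \cdot 4\right)\right) = 194 - 37 \left(\frac{4}{3} + \left(8 + 20\right)\right) = 194 - 37 \left(\frac{4}{3} + 28\right) = 194 - \frac{3256}{3} = - \frac{2674}{3}$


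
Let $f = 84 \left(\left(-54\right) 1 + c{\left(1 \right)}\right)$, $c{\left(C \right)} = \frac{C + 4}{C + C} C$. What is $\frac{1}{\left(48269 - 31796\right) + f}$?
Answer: $\frac{1}{12147} \approx 8.2325 \cdot 10^{-5}$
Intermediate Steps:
$c{\left(C \right)} = 2 + \frac{C}{2}$ ($c{\left(C \right)} = \frac{4 + C}{2 C} C = 2 + \frac{C}{2}$)
$f = -4326$ ($f = 84 \left(\left(-54\right) 1 + \left(2 + \frac{1}{2} \cdot 1\right)\right) = 84 \left(-54 + \left(2 + \frac{1}{2}\right)\right) = 84 \left(-54 + \frac{5}{2}\right) = 84 \left(- \frac{103}{2}\right) = -4326$)
$\frac{1}{\left(48269 - 31796\right) + f} = \frac{1}{\left(48269 - 31796\right) - 4326} = \frac{1}{16473 - 4326} = \frac{1}{12147}$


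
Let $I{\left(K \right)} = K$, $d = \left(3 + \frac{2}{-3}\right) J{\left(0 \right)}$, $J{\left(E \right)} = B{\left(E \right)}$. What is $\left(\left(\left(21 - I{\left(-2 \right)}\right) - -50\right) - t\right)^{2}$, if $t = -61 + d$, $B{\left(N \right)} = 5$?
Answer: $\frac{134689}{9} \approx 14965.0$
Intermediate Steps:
$J{\left(E \right)} = 5$
$d = \frac{35}{3}$ ($d = \left(3 + \frac{2}{-3}\right) 5 = \left(3 + 2 \left(- \frac{1}{3}\right)\right) 5 = \left(3 - \frac{2}{3}\right) 5 = \frac{7}{3} \cdot 5 = \frac{35}{3} \approx 11.667$)
$t = - \frac{148}{3}$ ($t = -61 + \frac{35}{3} = - \frac{148}{3} \approx -49.333$)
$\left(\left(\left(21 - I{\left(-2 \right)}\right) - -50\right) - t\right)^{2} = \left(\left(\left(21 - -2\right) - -50\right) - - \frac{148}{3}\right)^{2} = \left(\left(\left(21 + 2\right) + 50\right) + \frac{148}{3}\right)^{2} = \left(\left(23 + 50\right) + \frac{148}{3}\right)^{2} = \left(73 + \frac{148}{3}\right)^{2} = \left(\frac{367}{3}\right)^{2} = \frac{134689}{9}$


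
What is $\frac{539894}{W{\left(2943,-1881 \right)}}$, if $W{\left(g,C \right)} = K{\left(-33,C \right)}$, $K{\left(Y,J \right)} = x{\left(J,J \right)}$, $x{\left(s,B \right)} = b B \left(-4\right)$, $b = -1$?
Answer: $- \frac{269947}{3762} \approx -71.756$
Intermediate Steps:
$x{\left(s,B \right)} = 4 B$ ($x{\left(s,B \right)} = - B \left(-4\right) = 4 B$)
$K{\left(Y,J \right)} = 4 J$
$W{\left(g,C \right)} = 4 C$
$\frac{539894}{W{\left(2943,-1881 \right)}} = \frac{539894}{4 \left(-1881\right)} = \frac{539894}{-7524} = 539894 \left(- \frac{1}{7524}\right) = - \frac{269947}{3762}$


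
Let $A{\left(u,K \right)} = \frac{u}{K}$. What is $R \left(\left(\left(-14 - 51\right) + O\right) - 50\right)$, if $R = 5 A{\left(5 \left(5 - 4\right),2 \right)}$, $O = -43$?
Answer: $-1975$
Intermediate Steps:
$R = \frac{25}{2}$ ($R = 5 \frac{5 \left(5 - 4\right)}{2} = 5 \cdot 5 \cdot 1 \cdot \frac{1}{2} = 5 \cdot 5 \cdot \frac{1}{2} = 5 \cdot \frac{5}{2} = \frac{25}{2} \approx 12.5$)
$R \left(\left(\left(-14 - 51\right) + O\right) - 50\right) = \frac{25 \left(\left(\left(-14 - 51\right) - 43\right) - 50\right)}{2} = \frac{25 \left(\left(-65 - 43\right) - 50\right)}{2} = \frac{25 \left(-108 - 50\right)}{2} = \frac{25}{2} \left(-158\right) = -1975$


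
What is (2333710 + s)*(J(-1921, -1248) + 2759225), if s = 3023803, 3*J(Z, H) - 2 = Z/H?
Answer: 55346017439134121/3744 ≈ 1.4783e+13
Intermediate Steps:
J(Z, H) = ⅔ + Z/(3*H) (J(Z, H) = ⅔ + (Z/H)/3 = ⅔ + Z/(3*H))
(2333710 + s)*(J(-1921, -1248) + 2759225) = (2333710 + 3023803)*((⅓)*(-1921 + 2*(-1248))/(-1248) + 2759225) = 5357513*((⅓)*(-1/1248)*(-1921 - 2496) + 2759225) = 5357513*((⅓)*(-1/1248)*(-4417) + 2759225) = 5357513*(4417/3744 + 2759225) = 5357513*(10330542817/3744) = 55346017439134121/3744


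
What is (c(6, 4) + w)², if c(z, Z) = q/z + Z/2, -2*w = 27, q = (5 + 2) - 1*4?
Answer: 121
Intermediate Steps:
q = 3 (q = 7 - 4 = 3)
w = -27/2 (w = -½*27 = -27/2 ≈ -13.500)
c(z, Z) = Z/2 + 3/z (c(z, Z) = 3/z + Z/2 = Z/2 + 3/z)
(c(6, 4) + w)² = (((½)*4 + 3/6) - 27/2)² = ((2 + 3*(⅙)) - 27/2)² = ((2 + ½) - 27/2)² = (5/2 - 27/2)² = (-11)² = 121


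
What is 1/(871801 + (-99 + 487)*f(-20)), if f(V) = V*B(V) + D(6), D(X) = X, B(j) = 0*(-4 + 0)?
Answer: 1/874129 ≈ 1.1440e-6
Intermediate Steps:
B(j) = 0 (B(j) = 0*(-4) = 0)
f(V) = 6 (f(V) = V*0 + 6 = 0 + 6 = 6)
1/(871801 + (-99 + 487)*f(-20)) = 1/(871801 + (-99 + 487)*6) = 1/(871801 + 388*6) = 1/(871801 + 2328) = 1/874129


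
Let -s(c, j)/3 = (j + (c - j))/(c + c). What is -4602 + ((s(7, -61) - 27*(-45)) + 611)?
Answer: -5555/2 ≈ -2777.5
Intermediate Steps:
s(c, j) = -3/2 (s(c, j) = -3*(j + (c - j))/(c + c) = -3*c/(2*c) = -3*c*1/(2*c) = -3*½ = -3/2)
-4602 + ((s(7, -61) - 27*(-45)) + 611) = -4602 + ((-3/2 - 27*(-45)) + 611) = -4602 + ((-3/2 + 1215) + 611) = -4602 + (2427/2 + 611) = -4602 + 3649/2 = -5555/2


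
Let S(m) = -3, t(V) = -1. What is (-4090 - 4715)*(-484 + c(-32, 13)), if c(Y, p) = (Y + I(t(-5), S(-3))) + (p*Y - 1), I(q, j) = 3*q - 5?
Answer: 8285505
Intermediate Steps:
I(q, j) = -5 + 3*q
c(Y, p) = -9 + Y + Y*p (c(Y, p) = (Y + (-5 + 3*(-1))) + (p*Y - 1) = (Y + (-5 - 3)) + (Y*p - 1) = (Y - 8) + (-1 + Y*p) = (-8 + Y) + (-1 + Y*p) = -9 + Y + Y*p)
(-4090 - 4715)*(-484 + c(-32, 13)) = (-4090 - 4715)*(-484 + (-9 - 32 - 32*13)) = -8805*(-484 + (-9 - 32 - 416)) = -8805*(-484 - 457) = -8805*(-941) = 8285505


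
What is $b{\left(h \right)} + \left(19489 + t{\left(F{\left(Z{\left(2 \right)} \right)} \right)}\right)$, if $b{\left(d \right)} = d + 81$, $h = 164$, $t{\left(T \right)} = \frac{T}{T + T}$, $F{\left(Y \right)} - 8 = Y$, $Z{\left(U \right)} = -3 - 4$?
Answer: $\frac{39469}{2} \approx 19735.0$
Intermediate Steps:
$Z{\left(U \right)} = -7$ ($Z{\left(U \right)} = -3 - 4 = -7$)
$F{\left(Y \right)} = 8 + Y$
$t{\left(T \right)} = \frac{1}{2}$ ($t{\left(T \right)} = \frac{T}{2 T} = T \frac{1}{2 T} = \frac{1}{2}$)
$b{\left(d \right)} = 81 + d$
$b{\left(h \right)} + \left(19489 + t{\left(F{\left(Z{\left(2 \right)} \right)} \right)}\right) = \left(81 + 164\right) + \left(19489 + \frac{1}{2}\right) = 245 + \frac{38979}{2} = \frac{39469}{2}$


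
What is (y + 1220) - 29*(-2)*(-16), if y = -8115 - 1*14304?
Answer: -22127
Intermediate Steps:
y = -22419 (y = -8115 - 14304 = -22419)
(y + 1220) - 29*(-2)*(-16) = (-22419 + 1220) - 29*(-2)*(-16) = -21199 + 58*(-16) = -21199 - 928 = -22127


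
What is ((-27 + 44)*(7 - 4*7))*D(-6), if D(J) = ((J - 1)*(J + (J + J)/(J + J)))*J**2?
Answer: -449820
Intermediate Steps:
D(J) = J**2*(1 + J)*(-1 + J) (D(J) = ((-1 + J)*(J + (2*J)/((2*J))))*J**2 = ((-1 + J)*(J + (2*J)*(1/(2*J))))*J**2 = ((-1 + J)*(J + 1))*J**2 = ((-1 + J)*(1 + J))*J**2 = ((1 + J)*(-1 + J))*J**2 = J**2*(1 + J)*(-1 + J))
((-27 + 44)*(7 - 4*7))*D(-6) = ((-27 + 44)*(7 - 4*7))*((-6)**4 - 1*(-6)**2) = (17*(7 - 28))*(1296 - 1*36) = (17*(-21))*(1296 - 36) = -357*1260 = -449820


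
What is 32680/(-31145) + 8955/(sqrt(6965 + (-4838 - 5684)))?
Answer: -6536/6229 - 8955*I*sqrt(3557)/3557 ≈ -1.0493 - 150.15*I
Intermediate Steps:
32680/(-31145) + 8955/(sqrt(6965 + (-4838 - 5684))) = 32680*(-1/31145) + 8955/(sqrt(6965 - 10522)) = -6536/6229 + 8955/(sqrt(-3557)) = -6536/6229 + 8955/((I*sqrt(3557))) = -6536/6229 + 8955*(-I*sqrt(3557)/3557) = -6536/6229 - 8955*I*sqrt(3557)/3557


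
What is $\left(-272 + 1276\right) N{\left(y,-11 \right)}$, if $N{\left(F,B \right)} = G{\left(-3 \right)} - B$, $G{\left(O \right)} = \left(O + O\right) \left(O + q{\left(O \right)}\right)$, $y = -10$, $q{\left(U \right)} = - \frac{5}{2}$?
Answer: $44176$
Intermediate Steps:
$q{\left(U \right)} = - \frac{5}{2}$ ($q{\left(U \right)} = \left(-5\right) \frac{1}{2} = - \frac{5}{2}$)
$G{\left(O \right)} = 2 O \left(- \frac{5}{2} + O\right)$ ($G{\left(O \right)} = \left(O + O\right) \left(O - \frac{5}{2}\right) = 2 O \left(- \frac{5}{2} + O\right)$)
$N{\left(F,B \right)} = 33 - B$ ($N{\left(F,B \right)} = - 3 \left(-5 + 2 \left(-3\right)\right) - B = - 3 \left(-5 - 6\right) - B = \left(-3\right) \left(-11\right) - B = 33 - B$)
$\left(-272 + 1276\right) N{\left(y,-11 \right)} = \left(-272 + 1276\right) \left(33 - -11\right) = 1004 \left(33 + 11\right) = 1004 \cdot 44 = 44176$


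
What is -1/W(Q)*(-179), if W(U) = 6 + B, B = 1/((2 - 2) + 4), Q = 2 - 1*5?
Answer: 716/25 ≈ 28.640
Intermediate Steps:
Q = -3 (Q = 2 - 5 = -3)
B = ¼ (B = 1/(0 + 4) = 1/4 = ¼ ≈ 0.25000)
W(U) = 25/4 (W(U) = 6 + ¼ = 25/4)
-1/W(Q)*(-179) = -1/25/4*(-179) = -1*4/25*(-179) = -4/25*(-179) = 716/25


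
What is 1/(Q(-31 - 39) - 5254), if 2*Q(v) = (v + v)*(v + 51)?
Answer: -1/3924 ≈ -0.00025484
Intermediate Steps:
Q(v) = v*(51 + v) (Q(v) = ((v + v)*(v + 51))/2 = ((2*v)*(51 + v))/2 = (2*v*(51 + v))/2 = v*(51 + v))
1/(Q(-31 - 39) - 5254) = 1/((-31 - 39)*(51 + (-31 - 39)) - 5254) = 1/(-70*(51 - 70) - 5254) = 1/(-70*(-19) - 5254) = 1/(1330 - 5254) = 1/(-3924) = -1/3924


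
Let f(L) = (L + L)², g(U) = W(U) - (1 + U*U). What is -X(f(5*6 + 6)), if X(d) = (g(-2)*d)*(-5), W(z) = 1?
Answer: -103680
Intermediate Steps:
g(U) = -U² (g(U) = 1 - (1 + U*U) = 1 - (1 + U²) = 1 + (-1 - U²) = -U²)
f(L) = 4*L² (f(L) = (2*L)² = 4*L²)
X(d) = 20*d (X(d) = ((-1*(-2)²)*d)*(-5) = ((-1*4)*d)*(-5) = -4*d*(-5) = 20*d)
-X(f(5*6 + 6)) = -20*4*(5*6 + 6)² = -20*4*(30 + 6)² = -20*4*36² = -20*4*1296 = -20*5184 = -1*103680 = -103680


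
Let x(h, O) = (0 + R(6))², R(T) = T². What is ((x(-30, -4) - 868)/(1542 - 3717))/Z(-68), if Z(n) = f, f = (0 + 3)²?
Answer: -428/19575 ≈ -0.021865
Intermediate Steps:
f = 9 (f = 3² = 9)
Z(n) = 9
x(h, O) = 1296 (x(h, O) = (0 + 6²)² = (0 + 36)² = 36² = 1296)
((x(-30, -4) - 868)/(1542 - 3717))/Z(-68) = ((1296 - 868)/(1542 - 3717))/9 = (428/(-2175))*(⅑) = (428*(-1/2175))*(⅑) = -428/2175*⅑ = -428/19575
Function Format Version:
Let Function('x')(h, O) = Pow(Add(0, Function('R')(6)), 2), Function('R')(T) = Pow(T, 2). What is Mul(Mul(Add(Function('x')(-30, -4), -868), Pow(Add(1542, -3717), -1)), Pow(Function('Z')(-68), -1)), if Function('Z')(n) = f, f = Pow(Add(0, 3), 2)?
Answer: Rational(-428, 19575) ≈ -0.021865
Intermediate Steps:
f = 9 (f = Pow(3, 2) = 9)
Function('Z')(n) = 9
Function('x')(h, O) = 1296 (Function('x')(h, O) = Pow(Add(0, Pow(6, 2)), 2) = Pow(Add(0, 36), 2) = Pow(36, 2) = 1296)
Mul(Mul(Add(Function('x')(-30, -4), -868), Pow(Add(1542, -3717), -1)), Pow(Function('Z')(-68), -1)) = Mul(Mul(Add(1296, -868), Pow(Add(1542, -3717), -1)), Pow(9, -1)) = Mul(Mul(428, Pow(-2175, -1)), Rational(1, 9)) = Mul(Mul(428, Rational(-1, 2175)), Rational(1, 9)) = Mul(Rational(-428, 2175), Rational(1, 9)) = Rational(-428, 19575)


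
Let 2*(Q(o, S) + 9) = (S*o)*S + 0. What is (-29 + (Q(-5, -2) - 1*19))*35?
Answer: -2345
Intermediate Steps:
Q(o, S) = -9 + o*S²/2 (Q(o, S) = -9 + ((S*o)*S + 0)/2 = -9 + (o*S² + 0)/2 = -9 + (o*S²)/2 = -9 + o*S²/2)
(-29 + (Q(-5, -2) - 1*19))*35 = (-29 + ((-9 + (½)*(-5)*(-2)²) - 1*19))*35 = (-29 + ((-9 + (½)*(-5)*4) - 19))*35 = (-29 + ((-9 - 10) - 19))*35 = (-29 + (-19 - 19))*35 = (-29 - 38)*35 = -67*35 = -2345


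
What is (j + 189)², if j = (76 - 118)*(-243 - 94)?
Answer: 205721649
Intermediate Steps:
j = 14154 (j = -42*(-337) = 14154)
(j + 189)² = (14154 + 189)² = 14343² = 205721649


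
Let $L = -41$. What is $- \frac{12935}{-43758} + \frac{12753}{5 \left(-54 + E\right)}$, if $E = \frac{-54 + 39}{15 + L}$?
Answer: $- \frac{369727091}{7792290} \approx -47.448$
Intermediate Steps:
$E = \frac{15}{26}$ ($E = \frac{-54 + 39}{15 - 41} = - \frac{15}{-26} = \left(-15\right) \left(- \frac{1}{26}\right) = \frac{15}{26} \approx 0.57692$)
$- \frac{12935}{-43758} + \frac{12753}{5 \left(-54 + E\right)} = - \frac{12935}{-43758} + \frac{12753}{5 \left(-54 + \frac{15}{26}\right)} = \left(-12935\right) \left(- \frac{1}{43758}\right) + \frac{12753}{5 \left(- \frac{1389}{26}\right)} = \frac{995}{3366} + \frac{12753}{- \frac{6945}{26}} = \frac{995}{3366} + 12753 \left(- \frac{26}{6945}\right) = \frac{995}{3366} - \frac{110526}{2315} = - \frac{369727091}{7792290}$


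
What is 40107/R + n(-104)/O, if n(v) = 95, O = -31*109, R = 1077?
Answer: 45139746/1213061 ≈ 37.211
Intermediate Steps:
O = -3379
40107/R + n(-104)/O = 40107/1077 + 95/(-3379) = 40107*(1/1077) + 95*(-1/3379) = 13369/359 - 95/3379 = 45139746/1213061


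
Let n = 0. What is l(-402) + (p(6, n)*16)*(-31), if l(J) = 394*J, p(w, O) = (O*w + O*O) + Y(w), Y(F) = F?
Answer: -161364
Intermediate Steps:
p(w, O) = w + O² + O*w (p(w, O) = (O*w + O*O) + w = (O*w + O²) + w = (O² + O*w) + w = w + O² + O*w)
l(-402) + (p(6, n)*16)*(-31) = 394*(-402) + ((6 + 0² + 0*6)*16)*(-31) = -158388 + ((6 + 0 + 0)*16)*(-31) = -158388 + (6*16)*(-31) = -158388 + 96*(-31) = -158388 - 2976 = -161364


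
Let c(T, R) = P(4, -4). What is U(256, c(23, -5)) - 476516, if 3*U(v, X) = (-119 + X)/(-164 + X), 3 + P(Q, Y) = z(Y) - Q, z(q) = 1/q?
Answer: -195847975/411 ≈ -4.7652e+5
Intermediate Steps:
P(Q, Y) = -3 + 1/Y - Q (P(Q, Y) = -3 + (1/Y - Q) = -3 + 1/Y - Q)
c(T, R) = -29/4 (c(T, R) = -3 + 1/(-4) - 1*4 = -3 - ¼ - 4 = -29/4)
U(v, X) = (-119 + X)/(3*(-164 + X)) (U(v, X) = ((-119 + X)/(-164 + X))/3 = (-119 + X)/(3*(-164 + X)))
U(256, c(23, -5)) - 476516 = (-119 - 29/4)/(3*(-164 - 29/4)) - 476516 = (⅓)*(-505/4)/(-685/4) - 476516 = (⅓)*(-4/685)*(-505/4) - 476516 = 101/411 - 476516 = -195847975/411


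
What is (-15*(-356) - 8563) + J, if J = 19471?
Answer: 16248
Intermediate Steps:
(-15*(-356) - 8563) + J = (-15*(-356) - 8563) + 19471 = (5340 - 8563) + 19471 = -3223 + 19471 = 16248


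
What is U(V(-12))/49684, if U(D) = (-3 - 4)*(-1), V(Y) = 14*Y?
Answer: 7/49684 ≈ 0.00014089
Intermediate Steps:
U(D) = 7 (U(D) = -7*(-1) = 7)
U(V(-12))/49684 = 7/49684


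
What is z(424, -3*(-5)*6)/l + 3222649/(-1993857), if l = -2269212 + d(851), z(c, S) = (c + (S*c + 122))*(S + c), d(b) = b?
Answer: -46977685035877/4522787458377 ≈ -10.387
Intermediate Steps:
z(c, S) = (S + c)*(122 + c + S*c) (z(c, S) = (c + (122 + S*c))*(S + c) = (122 + c + S*c)*(S + c) = (S + c)*(122 + c + S*c))
l = -2268361 (l = -2269212 + 851 = -2268361)
z(424, -3*(-5)*6)/l + 3222649/(-1993857) = (424**2 + 122*(-3*(-5)*6) + 122*424 + (-3*(-5)*6)*424 + (-3*(-5)*6)*424**2 + 424*(-3*(-5)*6)**2)/(-2268361) + 3222649/(-1993857) = (179776 + 122*(15*6) + 51728 + (15*6)*424 + (15*6)*179776 + 424*(15*6)**2)*(-1/2268361) + 3222649*(-1/1993857) = (179776 + 122*90 + 51728 + 90*424 + 90*179776 + 424*90**2)*(-1/2268361) - 3222649/1993857 = (179776 + 10980 + 51728 + 38160 + 16179840 + 424*8100)*(-1/2268361) - 3222649/1993857 = (179776 + 10980 + 51728 + 38160 + 16179840 + 3434400)*(-1/2268361) - 3222649/1993857 = 19894884*(-1/2268361) - 3222649/1993857 = -19894884/2268361 - 3222649/1993857 = -46977685035877/4522787458377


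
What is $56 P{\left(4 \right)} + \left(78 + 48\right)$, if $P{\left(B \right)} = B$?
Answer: $350$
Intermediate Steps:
$56 P{\left(4 \right)} + \left(78 + 48\right) = 56 \cdot 4 + \left(78 + 48\right) = 224 + 126 = 350$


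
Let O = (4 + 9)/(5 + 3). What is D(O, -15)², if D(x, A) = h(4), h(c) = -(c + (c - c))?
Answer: 16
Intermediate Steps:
O = 13/8 ≈ 1.6250
h(c) = -c (h(c) = -(c + 0) = -c)
D(x, A) = -4 (D(x, A) = -1*4 = -4)
D(O, -15)² = (-4)² = 16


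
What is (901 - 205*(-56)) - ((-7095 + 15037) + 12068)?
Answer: -7629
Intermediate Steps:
(901 - 205*(-56)) - ((-7095 + 15037) + 12068) = (901 + 11480) - (7942 + 12068) = 12381 - 1*20010 = 12381 - 20010 = -7629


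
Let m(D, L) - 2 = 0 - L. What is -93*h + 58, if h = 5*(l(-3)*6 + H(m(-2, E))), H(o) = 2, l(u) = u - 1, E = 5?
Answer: 10288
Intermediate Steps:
l(u) = -1 + u
m(D, L) = 2 - L (m(D, L) = 2 + (0 - L) = 2 - L)
h = -110 (h = 5*((-1 - 3)*6 + 2) = 5*(-4*6 + 2) = 5*(-24 + 2) = 5*(-22) = -110)
-93*h + 58 = -93*(-110) + 58 = 10230 + 58 = 10288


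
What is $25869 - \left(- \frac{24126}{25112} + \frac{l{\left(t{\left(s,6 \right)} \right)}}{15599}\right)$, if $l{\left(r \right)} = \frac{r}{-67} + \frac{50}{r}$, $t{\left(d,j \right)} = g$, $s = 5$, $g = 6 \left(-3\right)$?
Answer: $\frac{3055351282334947}{118104209532} \approx 25870.0$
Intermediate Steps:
$g = -18$
$t{\left(d,j \right)} = -18$
$l{\left(r \right)} = \frac{50}{r} - \frac{r}{67}$ ($l{\left(r \right)} = r \left(- \frac{1}{67}\right) + \frac{50}{r} = - \frac{r}{67} + \frac{50}{r} = \frac{50}{r} - \frac{r}{67}$)
$25869 - \left(- \frac{24126}{25112} + \frac{l{\left(t{\left(s,6 \right)} \right)}}{15599}\right) = 25869 - \left(- \frac{24126}{25112} + \frac{\frac{50}{-18} - - \frac{18}{67}}{15599}\right) = 25869 - \left(\left(-24126\right) \frac{1}{25112} + \left(50 \left(- \frac{1}{18}\right) + \frac{18}{67}\right) \frac{1}{15599}\right) = 25869 - \left(- \frac{12063}{12556} + \left(- \frac{25}{9} + \frac{18}{67}\right) \frac{1}{15599}\right) = 25869 - \left(- \frac{12063}{12556} - \frac{1513}{9406197}\right) = 25869 - - \frac{113485951639}{118104209532} = 25869 + \frac{113485951639}{118104209532} = \frac{3055351282334947}{118104209532}$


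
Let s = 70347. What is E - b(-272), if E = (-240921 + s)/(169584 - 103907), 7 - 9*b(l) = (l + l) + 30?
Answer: -35752883/591093 ≈ -60.486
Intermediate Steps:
b(l) = -23/9 - 2*l/9 (b(l) = 7/9 - ((l + l) + 30)/9 = 7/9 - (2*l + 30)/9 = 7/9 - (30 + 2*l)/9 = 7/9 + (-10/3 - 2*l/9) = -23/9 - 2*l/9)
E = -170574/65677 (E = (-240921 + 70347)/(169584 - 103907) = -170574/65677 ≈ -2.5972)
E - b(-272) = -170574/65677 - (-23/9 - 2/9*(-272)) = -170574/65677 - (-23/9 + 544/9) = -170574/65677 - 1*521/9 = -170574/65677 - 521/9 = -35752883/591093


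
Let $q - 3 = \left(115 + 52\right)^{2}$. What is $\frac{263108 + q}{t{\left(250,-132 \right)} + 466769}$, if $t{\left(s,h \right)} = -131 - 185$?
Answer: $\frac{291000}{466453} \approx 0.62386$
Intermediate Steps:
$t{\left(s,h \right)} = -316$
$q = 27892$ ($q = 3 + \left(115 + 52\right)^{2} = 3 + 167^{2} = 3 + 27889 = 27892$)
$\frac{263108 + q}{t{\left(250,-132 \right)} + 466769} = \frac{263108 + 27892}{-316 + 466769} = \frac{291000}{466453}$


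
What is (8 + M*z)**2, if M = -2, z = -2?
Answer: 144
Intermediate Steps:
(8 + M*z)**2 = (8 - 2*(-2))**2 = (8 + 4)**2 = 12**2 = 144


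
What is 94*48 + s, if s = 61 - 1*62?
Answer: 4511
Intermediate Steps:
s = -1 (s = 61 - 62 = -1)
94*48 + s = 94*48 - 1 = 4512 - 1 = 4511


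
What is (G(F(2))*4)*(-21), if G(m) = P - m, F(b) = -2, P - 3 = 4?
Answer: -756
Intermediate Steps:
P = 7 (P = 3 + 4 = 7)
G(m) = 7 - m
(G(F(2))*4)*(-21) = ((7 - 1*(-2))*4)*(-21) = ((7 + 2)*4)*(-21) = (9*4)*(-21) = 36*(-21) = -756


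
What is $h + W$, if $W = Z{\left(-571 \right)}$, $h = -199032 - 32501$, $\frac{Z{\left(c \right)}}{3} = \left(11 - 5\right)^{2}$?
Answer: $-231425$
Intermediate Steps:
$Z{\left(c \right)} = 108$ ($Z{\left(c \right)} = 3 \left(11 - 5\right)^{2} = 3 \cdot 6^{2} = 3 \cdot 36 = 108$)
$h = -231533$ ($h = -199032 - 32501 = -231533$)
$W = 108$
$h + W = -231533 + 108 = -231425$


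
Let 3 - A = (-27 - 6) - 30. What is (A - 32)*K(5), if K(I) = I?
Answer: 170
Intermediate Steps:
A = 66 (A = 3 - ((-27 - 6) - 30) = 3 - (-33 - 30) = 3 - 1*(-63) = 3 + 63 = 66)
(A - 32)*K(5) = (66 - 32)*5 = 34*5 = 170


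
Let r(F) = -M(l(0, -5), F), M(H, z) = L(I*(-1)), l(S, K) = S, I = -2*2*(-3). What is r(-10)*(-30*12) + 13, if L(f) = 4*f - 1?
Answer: -17627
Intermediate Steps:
I = 12 (I = -4*(-3) = 12)
L(f) = -1 + 4*f
M(H, z) = -49 (M(H, z) = -1 + 4*(12*(-1)) = -1 + 4*(-12) = -1 - 48 = -49)
r(F) = 49 (r(F) = -1*(-49) = 49)
r(-10)*(-30*12) + 13 = 49*(-30*12) + 13 = 49*(-360) + 13 = -17640 + 13 = -17627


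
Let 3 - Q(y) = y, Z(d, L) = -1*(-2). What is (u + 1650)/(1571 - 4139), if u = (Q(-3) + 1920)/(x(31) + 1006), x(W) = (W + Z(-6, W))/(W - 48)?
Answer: -1174858/1826383 ≈ -0.64327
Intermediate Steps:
Z(d, L) = 2
Q(y) = 3 - y
x(W) = (2 + W)/(-48 + W) (x(W) = (W + 2)/(W - 48) = (2 + W)/(-48 + W))
u = 32742/17069 (u = ((3 - 1*(-3)) + 1920)/((2 + 31)/(-48 + 31) + 1006) = ((3 + 3) + 1920)/(33/(-17) + 1006) = (6 + 1920)/(-1/17*33 + 1006) = 1926/(-33/17 + 1006) = 1926/(17069/17) = 1926*(17/17069) = 32742/17069 ≈ 1.9182)
(u + 1650)/(1571 - 4139) = (32742/17069 + 1650)/(1571 - 4139) = (28196592/17069)/(-2568) = (28196592/17069)*(-1/2568) = -1174858/1826383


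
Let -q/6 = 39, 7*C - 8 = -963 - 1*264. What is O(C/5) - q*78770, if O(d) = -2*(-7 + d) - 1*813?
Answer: 645100773/35 ≈ 1.8431e+7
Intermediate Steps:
C = -1219/7 (C = 8/7 + (-963 - 1*264)/7 = 8/7 + (-963 - 264)/7 = 8/7 + (⅐)*(-1227) = 8/7 - 1227/7 = -1219/7 ≈ -174.14)
q = -234 (q = -6*39 = -234)
O(d) = -799 - 2*d (O(d) = (14 - 2*d) - 813 = -799 - 2*d)
O(C/5) - q*78770 = (-799 - (-2438)/(7*5)) - (-234)*78770 = (-799 - (-2438)/(7*5)) - 1*(-18432180) = (-799 - 2*(-1219/35)) + 18432180 = (-799 + 2438/35) + 18432180 = -25527/35 + 18432180 = 645100773/35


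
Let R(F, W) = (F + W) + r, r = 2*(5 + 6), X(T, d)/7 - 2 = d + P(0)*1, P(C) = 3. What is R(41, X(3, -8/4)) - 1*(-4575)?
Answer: 4659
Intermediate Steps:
X(T, d) = 35 + 7*d (X(T, d) = 14 + 7*(d + 3*1) = 14 + 7*(d + 3) = 14 + 7*(3 + d) = 14 + (21 + 7*d) = 35 + 7*d)
r = 22 (r = 2*11 = 22)
R(F, W) = 22 + F + W (R(F, W) = (F + W) + 22 = 22 + F + W)
R(41, X(3, -8/4)) - 1*(-4575) = (22 + 41 + (35 + 7*(-8/4))) - 1*(-4575) = (22 + 41 + (35 + 7*(-8*¼))) + 4575 = (22 + 41 + (35 + 7*(-2))) + 4575 = (22 + 41 + (35 - 14)) + 4575 = (22 + 41 + 21) + 4575 = 84 + 4575 = 4659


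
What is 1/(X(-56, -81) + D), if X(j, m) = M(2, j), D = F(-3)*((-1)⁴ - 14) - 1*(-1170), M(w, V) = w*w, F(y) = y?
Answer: 1/1213 ≈ 0.00082440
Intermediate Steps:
M(w, V) = w²
D = 1209 (D = -3*((-1)⁴ - 14) - 1*(-1170) = -3*(1 - 14) + 1170 = -3*(-13) + 1170 = 39 + 1170 = 1209)
X(j, m) = 4 (X(j, m) = 2² = 4)
1/(X(-56, -81) + D) = 1/(4 + 1209) = 1/1213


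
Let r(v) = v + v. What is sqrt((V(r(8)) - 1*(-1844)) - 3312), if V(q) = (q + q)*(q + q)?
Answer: 2*I*sqrt(111) ≈ 21.071*I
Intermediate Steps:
r(v) = 2*v
V(q) = 4*q**2 (V(q) = (2*q)*(2*q) = 4*q**2)
sqrt((V(r(8)) - 1*(-1844)) - 3312) = sqrt((4*(2*8)**2 - 1*(-1844)) - 3312) = sqrt((4*16**2 + 1844) - 3312) = sqrt((4*256 + 1844) - 3312) = sqrt((1024 + 1844) - 3312) = sqrt(2868 - 3312) = sqrt(-444) = 2*I*sqrt(111)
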